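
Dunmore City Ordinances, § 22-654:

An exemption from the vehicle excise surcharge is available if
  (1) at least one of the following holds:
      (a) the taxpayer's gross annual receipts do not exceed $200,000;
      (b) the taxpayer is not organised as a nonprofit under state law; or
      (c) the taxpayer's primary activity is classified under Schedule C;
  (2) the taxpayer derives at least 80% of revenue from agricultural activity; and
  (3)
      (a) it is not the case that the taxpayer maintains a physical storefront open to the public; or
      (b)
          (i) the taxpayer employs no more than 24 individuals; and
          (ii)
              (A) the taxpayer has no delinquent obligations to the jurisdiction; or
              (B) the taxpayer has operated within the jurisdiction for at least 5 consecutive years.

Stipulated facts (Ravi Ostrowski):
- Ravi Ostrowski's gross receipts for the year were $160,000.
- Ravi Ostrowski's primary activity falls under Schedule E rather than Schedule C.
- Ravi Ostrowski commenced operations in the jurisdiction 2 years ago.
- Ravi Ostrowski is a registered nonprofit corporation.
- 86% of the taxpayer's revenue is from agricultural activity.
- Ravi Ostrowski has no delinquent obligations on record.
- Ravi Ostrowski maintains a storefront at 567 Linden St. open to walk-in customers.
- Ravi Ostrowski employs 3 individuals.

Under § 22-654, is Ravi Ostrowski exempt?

(a) receipts ≤ $200,000 — met.
(b) not (nonprofit) — not satisfied.
(c) Schedule C activity — not satisfied.
So (1) is satisfied (T OR F OR F).
(2) ≥80% agricultural — holds.
(a) not (has storefront) — not satisfied.
(i) ≤ 24 employees — holds.
(A) no delinquency — holds.
(B) ≥ 5 yrs in jurisdiction — not met.
(ii) = T OR F = true.
(b): T AND T → true.
(3): F OR T → true.
Overall = T AND T AND T = true.

Yes — exempt.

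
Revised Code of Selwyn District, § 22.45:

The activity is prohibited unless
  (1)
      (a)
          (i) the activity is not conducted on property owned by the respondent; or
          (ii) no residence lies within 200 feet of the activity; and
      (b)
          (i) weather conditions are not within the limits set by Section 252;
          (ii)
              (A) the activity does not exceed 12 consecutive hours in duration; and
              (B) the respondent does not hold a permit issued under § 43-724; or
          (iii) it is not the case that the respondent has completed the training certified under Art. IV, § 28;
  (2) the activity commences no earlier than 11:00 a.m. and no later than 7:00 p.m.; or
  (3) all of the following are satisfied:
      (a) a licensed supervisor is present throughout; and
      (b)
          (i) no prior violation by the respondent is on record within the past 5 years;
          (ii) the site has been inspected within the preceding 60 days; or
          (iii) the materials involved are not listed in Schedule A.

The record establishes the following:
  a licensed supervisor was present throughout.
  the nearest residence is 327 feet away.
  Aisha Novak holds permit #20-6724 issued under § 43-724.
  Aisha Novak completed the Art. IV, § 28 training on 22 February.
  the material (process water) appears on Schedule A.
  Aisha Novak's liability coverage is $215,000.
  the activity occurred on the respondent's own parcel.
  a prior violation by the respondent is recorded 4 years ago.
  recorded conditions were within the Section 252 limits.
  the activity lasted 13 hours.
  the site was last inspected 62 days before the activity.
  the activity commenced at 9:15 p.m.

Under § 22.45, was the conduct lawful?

No — unlawful.

(i) not (own property) — not satisfied.
(ii) no residence in 200 ft — satisfied.
(a) = F OR T = true.
(i) not (weather ok) — not satisfied.
(A) ≤ 12 hrs duration — fails.
(B) not (holds permit) — fails.
(ii) = F AND F = false.
(iii) not (training certified) — not satisfied.
So (b) is not satisfied (F OR F OR F).
So (1) is not satisfied (T AND F).
(2) start within hours — fails.
(a) supervisor present — met.
(i) no prior violation — fails.
(ii) site inspected — fails.
(iii) not (Schedule A material) — fails.
(b): F OR F OR F → false.
(3): T AND F → false.
Overall = F OR F OR F = false.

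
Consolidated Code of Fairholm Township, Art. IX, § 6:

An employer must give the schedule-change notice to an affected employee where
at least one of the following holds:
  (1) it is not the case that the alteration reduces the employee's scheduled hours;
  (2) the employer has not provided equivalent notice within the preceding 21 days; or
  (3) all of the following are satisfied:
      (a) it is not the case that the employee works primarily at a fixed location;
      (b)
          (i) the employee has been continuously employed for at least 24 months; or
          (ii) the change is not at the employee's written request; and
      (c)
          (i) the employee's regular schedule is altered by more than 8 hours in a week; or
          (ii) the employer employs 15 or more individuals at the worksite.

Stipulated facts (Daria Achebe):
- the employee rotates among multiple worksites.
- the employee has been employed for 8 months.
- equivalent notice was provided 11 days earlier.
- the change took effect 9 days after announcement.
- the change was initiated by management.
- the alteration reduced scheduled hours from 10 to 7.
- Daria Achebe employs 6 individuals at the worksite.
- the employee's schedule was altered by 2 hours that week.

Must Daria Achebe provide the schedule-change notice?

(1) not (hours reduced) — fails.
(2) no recent notice — not met.
(a) not (fixed location) — satisfied.
(i) tenure ≥ 24 mo. — fails.
(ii) not employee-requested — satisfied.
(b) = F OR T = true.
(i) schedule shift > 8h — not met.
(ii) ≥ 15 at site — fails.
(c) = F OR F = false.
So (3) is not satisfied (T AND T AND F).
Overall: F OR F OR F → false.

No — not required.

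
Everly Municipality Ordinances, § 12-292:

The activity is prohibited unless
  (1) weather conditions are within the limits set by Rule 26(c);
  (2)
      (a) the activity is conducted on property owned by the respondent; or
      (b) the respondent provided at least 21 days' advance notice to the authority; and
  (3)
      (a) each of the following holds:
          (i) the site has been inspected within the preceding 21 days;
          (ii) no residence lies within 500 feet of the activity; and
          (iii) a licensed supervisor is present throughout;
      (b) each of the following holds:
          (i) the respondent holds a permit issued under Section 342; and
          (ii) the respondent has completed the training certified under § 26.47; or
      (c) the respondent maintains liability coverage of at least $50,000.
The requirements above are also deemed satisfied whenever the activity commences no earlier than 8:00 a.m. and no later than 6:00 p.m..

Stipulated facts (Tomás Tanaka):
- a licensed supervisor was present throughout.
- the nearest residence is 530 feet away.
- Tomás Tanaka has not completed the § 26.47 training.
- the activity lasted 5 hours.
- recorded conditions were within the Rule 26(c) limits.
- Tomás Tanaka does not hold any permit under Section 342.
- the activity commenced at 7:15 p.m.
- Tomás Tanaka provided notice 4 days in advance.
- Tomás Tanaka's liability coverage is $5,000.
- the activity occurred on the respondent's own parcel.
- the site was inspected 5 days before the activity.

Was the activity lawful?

(1) weather ok — holds.
(a) own property — satisfied.
(b) ≥21 days' notice — not satisfied.
So (2) is satisfied (T OR F).
(i) site inspected — holds.
(ii) no residence in 500 ft — satisfied.
(iii) supervisor present — holds.
(a): T AND T AND T → true.
(i) holds permit — not met.
(ii) training certified — fails.
(b): F AND F → false.
(c) coverage ≥ $50,000 — fails.
So (3) is satisfied (T OR F OR F).
Overall = T AND T AND T = true.
Exception (start within hours) — not satisfied.
Result: main true OR exception false → true.

Yes — lawful.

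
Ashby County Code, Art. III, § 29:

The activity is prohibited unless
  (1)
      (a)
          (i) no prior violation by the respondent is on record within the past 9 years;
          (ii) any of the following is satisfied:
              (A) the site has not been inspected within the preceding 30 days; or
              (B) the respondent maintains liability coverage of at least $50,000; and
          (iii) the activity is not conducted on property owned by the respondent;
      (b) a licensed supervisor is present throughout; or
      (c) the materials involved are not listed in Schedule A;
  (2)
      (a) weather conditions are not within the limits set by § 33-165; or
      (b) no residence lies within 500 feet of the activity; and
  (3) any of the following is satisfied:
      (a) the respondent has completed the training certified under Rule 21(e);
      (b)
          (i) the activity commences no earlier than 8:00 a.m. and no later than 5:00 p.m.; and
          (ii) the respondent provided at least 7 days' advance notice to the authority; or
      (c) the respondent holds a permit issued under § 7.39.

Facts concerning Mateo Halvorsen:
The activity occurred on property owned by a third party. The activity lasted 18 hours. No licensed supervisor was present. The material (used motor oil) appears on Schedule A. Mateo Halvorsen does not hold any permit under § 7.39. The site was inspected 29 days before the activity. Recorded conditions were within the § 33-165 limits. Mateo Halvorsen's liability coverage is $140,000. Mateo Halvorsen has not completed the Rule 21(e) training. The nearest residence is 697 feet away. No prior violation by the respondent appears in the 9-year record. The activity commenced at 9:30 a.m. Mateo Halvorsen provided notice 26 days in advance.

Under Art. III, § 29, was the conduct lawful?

(i) no prior violation — holds.
(A) not (site inspected) — not satisfied.
(B) coverage ≥ $50,000 — met.
(ii): F OR T → true.
(iii) not (own property) — satisfied.
(a): T AND T AND T → true.
(b) supervisor present — fails.
(c) not (Schedule A material) — not satisfied.
(1): T OR F OR F → true.
(a) not (weather ok) — fails.
(b) no residence in 500 ft — holds.
(2) = F OR T = true.
(a) training certified — not satisfied.
(i) start within hours — satisfied.
(ii) ≥7 days' notice — satisfied.
So (b) is satisfied (T AND T).
(c) holds permit — not met.
(3): F OR T OR F → true.
So Overall is satisfied (T AND T AND T).

Yes — lawful.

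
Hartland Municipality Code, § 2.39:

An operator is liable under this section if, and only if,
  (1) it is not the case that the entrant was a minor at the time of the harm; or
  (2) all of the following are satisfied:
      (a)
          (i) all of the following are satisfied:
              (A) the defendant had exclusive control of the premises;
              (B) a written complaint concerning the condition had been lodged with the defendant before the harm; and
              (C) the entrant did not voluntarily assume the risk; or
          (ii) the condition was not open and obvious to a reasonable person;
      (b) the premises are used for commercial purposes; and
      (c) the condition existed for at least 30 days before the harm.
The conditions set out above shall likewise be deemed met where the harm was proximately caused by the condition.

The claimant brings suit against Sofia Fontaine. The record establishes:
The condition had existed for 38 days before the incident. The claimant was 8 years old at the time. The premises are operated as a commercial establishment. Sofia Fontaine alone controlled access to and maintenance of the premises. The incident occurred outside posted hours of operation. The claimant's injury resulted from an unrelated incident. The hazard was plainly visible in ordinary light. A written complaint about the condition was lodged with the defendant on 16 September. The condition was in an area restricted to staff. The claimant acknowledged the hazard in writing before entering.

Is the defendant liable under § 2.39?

(1) not (entrant a minor) — not met.
(A) exclusive control — met.
(B) complaint lodged — met.
(C) no assumed risk — not satisfied.
So (i) is not satisfied (T AND T AND F).
(ii) not open/obvious — not satisfied.
So (a) is not satisfied (F OR F).
(b) commercial use — met.
(c) condition ≥30 days old — holds.
So (2) is not satisfied (F AND T AND T).
So Overall is not satisfied (F OR F).
Exception (proximate cause) — not satisfied.
Result: main false OR exception false → false.

No — not liable.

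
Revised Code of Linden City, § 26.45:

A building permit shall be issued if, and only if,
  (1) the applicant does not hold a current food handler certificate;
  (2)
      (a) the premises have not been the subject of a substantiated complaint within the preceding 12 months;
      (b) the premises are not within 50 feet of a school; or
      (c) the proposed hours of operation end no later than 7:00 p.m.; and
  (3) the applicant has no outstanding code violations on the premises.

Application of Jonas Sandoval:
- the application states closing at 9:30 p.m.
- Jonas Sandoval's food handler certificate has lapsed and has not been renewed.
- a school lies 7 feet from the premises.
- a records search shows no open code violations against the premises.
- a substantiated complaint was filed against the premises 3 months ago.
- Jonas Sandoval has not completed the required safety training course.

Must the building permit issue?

(1) not (food handler cert.) — satisfied.
(a) no complaint in 12 mo. — fails.
(b) ≥50 ft from school — fails.
(c) closes by 7 p.m. — fails.
So (2) is not satisfied (F OR F OR F).
(3) no code violations — satisfied.
Overall: T AND F AND T → false.

No — denied.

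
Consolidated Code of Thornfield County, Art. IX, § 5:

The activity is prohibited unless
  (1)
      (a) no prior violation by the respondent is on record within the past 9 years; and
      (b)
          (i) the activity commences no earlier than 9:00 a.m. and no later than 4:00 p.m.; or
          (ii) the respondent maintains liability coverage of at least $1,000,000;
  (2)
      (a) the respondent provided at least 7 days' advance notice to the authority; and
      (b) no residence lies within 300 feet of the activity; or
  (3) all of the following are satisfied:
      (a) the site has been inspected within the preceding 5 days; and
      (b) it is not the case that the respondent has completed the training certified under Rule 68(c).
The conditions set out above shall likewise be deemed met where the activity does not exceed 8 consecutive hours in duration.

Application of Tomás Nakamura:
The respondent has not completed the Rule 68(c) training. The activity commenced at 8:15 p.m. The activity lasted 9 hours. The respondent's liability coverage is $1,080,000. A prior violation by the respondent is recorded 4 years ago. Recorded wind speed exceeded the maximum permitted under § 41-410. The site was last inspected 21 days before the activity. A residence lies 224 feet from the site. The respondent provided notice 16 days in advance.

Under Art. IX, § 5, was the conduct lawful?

No — unlawful.

(a) no prior violation — fails.
(i) start within hours — not met.
(ii) coverage ≥ $1,000,000 — holds.
(b): F OR T → true.
(1) = F AND T = false.
(a) ≥7 days' notice — holds.
(b) no residence in 300 ft — not met.
(2) = T AND F = false.
(a) site inspected — fails.
(b) not (training certified) — met.
(3): F AND T → false.
So Overall is not satisfied (F OR F OR F).
Exception (≤ 8 hrs duration) — not satisfied.
Result: main false OR exception false → false.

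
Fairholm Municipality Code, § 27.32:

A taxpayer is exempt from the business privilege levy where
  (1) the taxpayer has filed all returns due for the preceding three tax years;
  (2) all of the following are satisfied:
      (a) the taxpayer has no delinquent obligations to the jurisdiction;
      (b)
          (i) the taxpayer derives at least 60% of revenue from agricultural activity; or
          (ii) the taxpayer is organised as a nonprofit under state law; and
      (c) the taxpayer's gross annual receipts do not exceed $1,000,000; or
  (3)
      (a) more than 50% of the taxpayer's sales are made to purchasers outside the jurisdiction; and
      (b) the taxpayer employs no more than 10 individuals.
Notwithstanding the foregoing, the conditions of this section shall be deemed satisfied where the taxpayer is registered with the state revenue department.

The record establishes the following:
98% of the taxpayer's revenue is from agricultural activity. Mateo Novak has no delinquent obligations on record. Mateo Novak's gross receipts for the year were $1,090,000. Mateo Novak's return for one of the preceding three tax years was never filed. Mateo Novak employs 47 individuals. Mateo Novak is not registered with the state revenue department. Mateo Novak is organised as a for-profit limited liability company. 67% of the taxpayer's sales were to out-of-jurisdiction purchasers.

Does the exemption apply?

(1) returns current — fails.
(a) no delinquency — satisfied.
(i) ≥60% agricultural — holds.
(ii) nonprofit — fails.
So (b) is satisfied (T OR F).
(c) receipts ≤ $1,000,000 — fails.
(2) = T AND T AND F = false.
(a) >50% out-of-jur. sales — satisfied.
(b) ≤ 10 employees — not satisfied.
So (3) is not satisfied (T AND F).
Overall = F OR F OR F = false.
Exception (state-registered) — not satisfied.
Result: main false OR exception false → false.

No — not exempt.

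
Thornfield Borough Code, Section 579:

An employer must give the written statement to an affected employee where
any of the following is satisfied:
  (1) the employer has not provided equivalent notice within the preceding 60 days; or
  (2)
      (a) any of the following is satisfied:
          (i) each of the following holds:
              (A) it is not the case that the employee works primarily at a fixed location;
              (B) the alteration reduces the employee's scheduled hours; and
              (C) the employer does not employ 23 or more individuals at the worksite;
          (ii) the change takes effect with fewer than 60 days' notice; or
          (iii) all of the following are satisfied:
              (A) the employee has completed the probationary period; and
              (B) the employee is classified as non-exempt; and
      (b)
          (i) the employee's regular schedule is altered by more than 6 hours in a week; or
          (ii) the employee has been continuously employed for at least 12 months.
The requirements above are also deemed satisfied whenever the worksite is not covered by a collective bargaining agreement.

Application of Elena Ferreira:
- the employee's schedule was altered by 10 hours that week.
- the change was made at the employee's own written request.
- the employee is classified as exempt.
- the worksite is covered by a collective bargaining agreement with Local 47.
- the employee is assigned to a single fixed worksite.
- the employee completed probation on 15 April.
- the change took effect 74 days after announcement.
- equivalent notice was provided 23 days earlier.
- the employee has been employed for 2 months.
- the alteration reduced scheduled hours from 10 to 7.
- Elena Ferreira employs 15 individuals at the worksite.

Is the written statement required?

No — not required.

(1) no recent notice — not met.
(A) not (fixed location) — not met.
(B) hours reduced — holds.
(C) not (≥ 23 at site) — satisfied.
(i): F AND T AND T → false.
(ii) < 60 days' notice — not satisfied.
(A) past probation — satisfied.
(B) non-exempt — not met.
(iii): T AND F → false.
(a): F OR F OR F → false.
(i) schedule shift > 6h — holds.
(ii) tenure ≥ 12 mo. — not satisfied.
(b): T OR F → true.
(2): F AND T → false.
So Overall is not satisfied (F OR F).
Exception (no CBA) — not satisfied.
Result: main false OR exception false → false.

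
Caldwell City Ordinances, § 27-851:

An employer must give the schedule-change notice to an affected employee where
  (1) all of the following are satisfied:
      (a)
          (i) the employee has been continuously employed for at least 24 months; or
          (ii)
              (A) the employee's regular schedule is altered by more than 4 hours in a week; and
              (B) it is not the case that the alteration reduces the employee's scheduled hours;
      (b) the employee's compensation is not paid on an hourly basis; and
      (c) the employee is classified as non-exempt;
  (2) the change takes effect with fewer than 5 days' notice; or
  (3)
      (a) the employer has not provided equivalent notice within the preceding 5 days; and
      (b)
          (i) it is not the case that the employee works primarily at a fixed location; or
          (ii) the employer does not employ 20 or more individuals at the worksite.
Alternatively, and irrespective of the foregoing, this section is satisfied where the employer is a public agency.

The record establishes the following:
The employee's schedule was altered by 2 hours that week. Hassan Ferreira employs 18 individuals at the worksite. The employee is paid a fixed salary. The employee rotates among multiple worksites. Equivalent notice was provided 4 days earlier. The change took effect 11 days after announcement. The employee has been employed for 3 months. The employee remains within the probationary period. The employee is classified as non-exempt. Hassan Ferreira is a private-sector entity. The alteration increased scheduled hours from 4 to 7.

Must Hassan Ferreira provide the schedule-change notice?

(i) tenure ≥ 24 mo. — not met.
(A) schedule shift > 4h — fails.
(B) not (hours reduced) — met.
(ii) = F AND T = false.
So (a) is not satisfied (F OR F).
(b) not (hourly-paid) — met.
(c) non-exempt — holds.
(1): F AND T AND T → false.
(2) < 5 days' notice — fails.
(a) no recent notice — fails.
(i) not (fixed location) — met.
(ii) not (≥ 20 at site) — holds.
(b) = T OR T = true.
(3): F AND T → false.
So Overall is not satisfied (F OR F OR F).
Exception (public agency) — not satisfied.
Result: main false OR exception false → false.

No — not required.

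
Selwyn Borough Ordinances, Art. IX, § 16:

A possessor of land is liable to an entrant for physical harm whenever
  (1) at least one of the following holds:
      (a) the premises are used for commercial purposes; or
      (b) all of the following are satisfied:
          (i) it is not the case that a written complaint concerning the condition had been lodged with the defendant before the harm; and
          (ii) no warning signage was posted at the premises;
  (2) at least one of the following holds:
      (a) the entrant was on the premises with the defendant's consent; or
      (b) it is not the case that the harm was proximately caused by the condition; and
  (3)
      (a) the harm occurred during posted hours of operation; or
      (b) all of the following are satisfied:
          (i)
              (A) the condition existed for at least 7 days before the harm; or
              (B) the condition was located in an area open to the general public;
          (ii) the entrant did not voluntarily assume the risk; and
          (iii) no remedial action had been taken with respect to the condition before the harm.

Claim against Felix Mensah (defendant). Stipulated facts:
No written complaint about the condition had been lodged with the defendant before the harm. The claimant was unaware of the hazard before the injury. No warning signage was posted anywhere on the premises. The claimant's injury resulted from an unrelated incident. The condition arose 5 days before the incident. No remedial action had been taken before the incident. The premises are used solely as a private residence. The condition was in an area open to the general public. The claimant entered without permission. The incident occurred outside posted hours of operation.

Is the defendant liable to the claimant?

(a) commercial use — not met.
(i) not (complaint lodged) — met.
(ii) no signage posted — holds.
(b) = T AND T = true.
(1) = F OR T = true.
(a) consent to enter — not met.
(b) not (proximate cause) — met.
(2) = F OR T = true.
(a) during posted hours — not satisfied.
(A) condition ≥7 days old — fails.
(B) public area — satisfied.
(i): F OR T → true.
(ii) no assumed risk — holds.
(iii) no remedial action — holds.
(b) = T AND T AND T = true.
So (3) is satisfied (F OR T).
So Overall is satisfied (T AND T AND T).

Yes — liable.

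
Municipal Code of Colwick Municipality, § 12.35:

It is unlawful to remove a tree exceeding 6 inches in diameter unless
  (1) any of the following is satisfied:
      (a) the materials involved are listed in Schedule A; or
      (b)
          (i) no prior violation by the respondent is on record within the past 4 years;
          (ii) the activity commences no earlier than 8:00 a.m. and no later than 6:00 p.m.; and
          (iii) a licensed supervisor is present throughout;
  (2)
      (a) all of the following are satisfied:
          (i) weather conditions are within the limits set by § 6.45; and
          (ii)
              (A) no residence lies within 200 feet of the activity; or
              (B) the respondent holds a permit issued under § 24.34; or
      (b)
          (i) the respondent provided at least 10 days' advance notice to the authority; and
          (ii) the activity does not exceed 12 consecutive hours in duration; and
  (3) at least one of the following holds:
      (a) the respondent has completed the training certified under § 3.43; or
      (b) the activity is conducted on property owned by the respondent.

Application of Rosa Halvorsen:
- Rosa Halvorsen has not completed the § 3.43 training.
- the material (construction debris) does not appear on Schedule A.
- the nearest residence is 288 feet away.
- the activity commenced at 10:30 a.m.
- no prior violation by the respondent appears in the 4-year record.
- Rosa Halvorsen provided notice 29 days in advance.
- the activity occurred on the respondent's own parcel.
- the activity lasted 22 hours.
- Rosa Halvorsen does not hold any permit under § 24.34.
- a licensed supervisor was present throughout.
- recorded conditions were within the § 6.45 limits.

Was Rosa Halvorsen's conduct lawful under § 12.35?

(a) Schedule A material — fails.
(i) no prior violation — met.
(ii) start within hours — satisfied.
(iii) supervisor present — satisfied.
(b) = T AND T AND T = true.
So (1) is satisfied (F OR T).
(i) weather ok — met.
(A) no residence in 200 ft — met.
(B) holds permit — not met.
(ii): T OR F → true.
(a) = T AND T = true.
(i) ≥10 days' notice — satisfied.
(ii) ≤ 12 hrs duration — not met.
(b): T AND F → false.
(2): T OR F → true.
(a) training certified — not satisfied.
(b) own property — satisfied.
(3) = F OR T = true.
Overall = T AND T AND T = true.

Yes — lawful.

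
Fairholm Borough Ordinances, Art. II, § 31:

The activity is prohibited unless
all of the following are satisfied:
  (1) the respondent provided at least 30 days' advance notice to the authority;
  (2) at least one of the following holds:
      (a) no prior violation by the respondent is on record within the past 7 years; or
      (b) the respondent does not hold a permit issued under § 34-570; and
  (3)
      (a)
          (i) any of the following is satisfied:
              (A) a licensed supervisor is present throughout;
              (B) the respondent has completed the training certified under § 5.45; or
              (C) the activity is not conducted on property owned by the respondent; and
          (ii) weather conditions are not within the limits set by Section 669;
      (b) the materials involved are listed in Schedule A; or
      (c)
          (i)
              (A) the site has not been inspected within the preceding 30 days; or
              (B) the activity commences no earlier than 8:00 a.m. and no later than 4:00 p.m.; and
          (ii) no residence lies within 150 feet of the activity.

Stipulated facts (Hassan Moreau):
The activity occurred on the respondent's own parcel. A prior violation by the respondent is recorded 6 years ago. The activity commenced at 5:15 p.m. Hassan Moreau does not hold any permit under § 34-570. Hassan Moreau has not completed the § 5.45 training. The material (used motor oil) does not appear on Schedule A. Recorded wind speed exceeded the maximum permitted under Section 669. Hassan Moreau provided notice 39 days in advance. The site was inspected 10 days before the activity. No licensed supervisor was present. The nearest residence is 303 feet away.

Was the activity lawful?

No — unlawful.

(1) ≥30 days' notice — holds.
(a) no prior violation — fails.
(b) not (holds permit) — satisfied.
So (2) is satisfied (F OR T).
(A) supervisor present — fails.
(B) training certified — not satisfied.
(C) not (own property) — fails.
(i) = F OR F OR F = false.
(ii) not (weather ok) — holds.
(a) = F AND T = false.
(b) Schedule A material — not met.
(A) not (site inspected) — not met.
(B) start within hours — fails.
So (i) is not satisfied (F OR F).
(ii) no residence in 150 ft — holds.
(c) = F AND T = false.
(3) = F OR F OR F = false.
Overall: T AND T AND F → false.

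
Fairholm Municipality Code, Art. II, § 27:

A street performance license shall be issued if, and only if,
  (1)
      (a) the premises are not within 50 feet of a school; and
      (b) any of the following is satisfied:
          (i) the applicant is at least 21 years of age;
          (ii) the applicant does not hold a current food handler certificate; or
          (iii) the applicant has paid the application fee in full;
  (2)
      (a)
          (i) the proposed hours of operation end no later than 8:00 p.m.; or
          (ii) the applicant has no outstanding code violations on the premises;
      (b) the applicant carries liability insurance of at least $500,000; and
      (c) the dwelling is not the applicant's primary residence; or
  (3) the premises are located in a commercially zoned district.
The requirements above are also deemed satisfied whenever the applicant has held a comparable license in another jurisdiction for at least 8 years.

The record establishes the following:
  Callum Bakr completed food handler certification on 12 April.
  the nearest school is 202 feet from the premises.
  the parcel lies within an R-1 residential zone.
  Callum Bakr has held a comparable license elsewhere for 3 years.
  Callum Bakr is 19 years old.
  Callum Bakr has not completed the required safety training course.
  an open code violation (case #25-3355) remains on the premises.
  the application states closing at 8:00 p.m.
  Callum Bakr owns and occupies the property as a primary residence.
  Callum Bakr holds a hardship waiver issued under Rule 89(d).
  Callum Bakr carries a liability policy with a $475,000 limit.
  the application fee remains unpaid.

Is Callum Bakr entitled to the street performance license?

(a) ≥50 ft from school — satisfied.
(i) age ≥ 21 — fails.
(ii) not (food handler cert.) — not satisfied.
(iii) fee paid — fails.
(b): F OR F OR F → false.
(1) = T AND F = false.
(i) closes by 8 p.m. — satisfied.
(ii) no code violations — not satisfied.
So (a) is satisfied (T OR F).
(b) insurance ≥ $500,000 — fails.
(c) not (primary residence) — fails.
So (2) is not satisfied (T AND F AND F).
(3) commercially zoned — not met.
Overall: F OR F OR F → false.
Exception (prior license ≥ 8 yr) — not satisfied.
Result: main false OR exception false → false.

No — denied.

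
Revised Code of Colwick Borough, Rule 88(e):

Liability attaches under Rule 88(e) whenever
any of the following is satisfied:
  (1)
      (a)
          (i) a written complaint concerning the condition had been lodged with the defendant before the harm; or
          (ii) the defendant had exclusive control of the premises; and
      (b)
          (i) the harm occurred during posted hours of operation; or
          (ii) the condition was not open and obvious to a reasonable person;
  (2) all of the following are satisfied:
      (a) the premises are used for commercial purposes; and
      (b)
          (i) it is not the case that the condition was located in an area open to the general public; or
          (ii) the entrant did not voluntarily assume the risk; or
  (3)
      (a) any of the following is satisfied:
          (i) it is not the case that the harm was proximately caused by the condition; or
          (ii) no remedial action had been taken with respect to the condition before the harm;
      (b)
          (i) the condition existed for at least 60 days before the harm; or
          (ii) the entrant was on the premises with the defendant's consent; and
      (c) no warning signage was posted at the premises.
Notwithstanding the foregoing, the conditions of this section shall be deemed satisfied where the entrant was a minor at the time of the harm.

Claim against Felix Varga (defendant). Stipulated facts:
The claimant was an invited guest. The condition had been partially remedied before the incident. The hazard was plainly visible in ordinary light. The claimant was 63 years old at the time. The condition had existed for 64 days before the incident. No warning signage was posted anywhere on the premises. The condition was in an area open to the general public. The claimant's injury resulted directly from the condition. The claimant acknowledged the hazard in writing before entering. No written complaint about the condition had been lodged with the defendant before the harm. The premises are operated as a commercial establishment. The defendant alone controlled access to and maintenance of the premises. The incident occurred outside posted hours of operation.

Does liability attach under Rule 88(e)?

(i) complaint lodged — not met.
(ii) exclusive control — met.
(a) = F OR T = true.
(i) during posted hours — not met.
(ii) not open/obvious — not satisfied.
(b) = F OR F = false.
(1) = T AND F = false.
(a) commercial use — satisfied.
(i) not (public area) — not satisfied.
(ii) no assumed risk — fails.
(b) = F OR F = false.
So (2) is not satisfied (T AND F).
(i) not (proximate cause) — not satisfied.
(ii) no remedial action — not satisfied.
(a) = F OR F = false.
(i) condition ≥60 days old — met.
(ii) consent to enter — met.
So (b) is satisfied (T OR T).
(c) no signage posted — met.
(3) = F AND T AND T = false.
Overall = F OR F OR F = false.
Exception (entrant a minor) — not satisfied.
Result: main false OR exception false → false.

No — not liable.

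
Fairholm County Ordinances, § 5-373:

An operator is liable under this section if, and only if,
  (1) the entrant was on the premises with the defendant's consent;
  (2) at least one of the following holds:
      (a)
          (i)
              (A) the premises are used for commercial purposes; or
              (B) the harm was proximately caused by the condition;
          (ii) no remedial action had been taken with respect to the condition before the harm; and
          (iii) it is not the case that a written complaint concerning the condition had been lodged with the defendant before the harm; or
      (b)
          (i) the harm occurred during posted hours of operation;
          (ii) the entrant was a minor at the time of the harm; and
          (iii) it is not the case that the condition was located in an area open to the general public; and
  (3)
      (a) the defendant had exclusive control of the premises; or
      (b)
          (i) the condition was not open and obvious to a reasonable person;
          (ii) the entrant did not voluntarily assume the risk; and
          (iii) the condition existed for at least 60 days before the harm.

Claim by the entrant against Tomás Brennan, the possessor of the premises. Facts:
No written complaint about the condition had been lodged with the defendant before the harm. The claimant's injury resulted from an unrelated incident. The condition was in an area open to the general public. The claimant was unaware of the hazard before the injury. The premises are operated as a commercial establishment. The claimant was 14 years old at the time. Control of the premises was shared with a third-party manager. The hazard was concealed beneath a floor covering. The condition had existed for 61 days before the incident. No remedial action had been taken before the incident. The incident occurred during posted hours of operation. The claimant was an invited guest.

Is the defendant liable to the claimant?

(1) consent to enter — holds.
(A) commercial use — holds.
(B) proximate cause — not met.
(i) = T OR F = true.
(ii) no remedial action — satisfied.
(iii) not (complaint lodged) — met.
(a) = T AND T AND T = true.
(i) during posted hours — satisfied.
(ii) entrant a minor — met.
(iii) not (public area) — fails.
(b) = T AND T AND F = false.
(2) = T OR F = true.
(a) exclusive control — not met.
(i) not open/obvious — holds.
(ii) no assumed risk — holds.
(iii) condition ≥60 days old — met.
So (b) is satisfied (T AND T AND T).
So (3) is satisfied (F OR T).
Overall = T AND T AND T = true.

Yes — liable.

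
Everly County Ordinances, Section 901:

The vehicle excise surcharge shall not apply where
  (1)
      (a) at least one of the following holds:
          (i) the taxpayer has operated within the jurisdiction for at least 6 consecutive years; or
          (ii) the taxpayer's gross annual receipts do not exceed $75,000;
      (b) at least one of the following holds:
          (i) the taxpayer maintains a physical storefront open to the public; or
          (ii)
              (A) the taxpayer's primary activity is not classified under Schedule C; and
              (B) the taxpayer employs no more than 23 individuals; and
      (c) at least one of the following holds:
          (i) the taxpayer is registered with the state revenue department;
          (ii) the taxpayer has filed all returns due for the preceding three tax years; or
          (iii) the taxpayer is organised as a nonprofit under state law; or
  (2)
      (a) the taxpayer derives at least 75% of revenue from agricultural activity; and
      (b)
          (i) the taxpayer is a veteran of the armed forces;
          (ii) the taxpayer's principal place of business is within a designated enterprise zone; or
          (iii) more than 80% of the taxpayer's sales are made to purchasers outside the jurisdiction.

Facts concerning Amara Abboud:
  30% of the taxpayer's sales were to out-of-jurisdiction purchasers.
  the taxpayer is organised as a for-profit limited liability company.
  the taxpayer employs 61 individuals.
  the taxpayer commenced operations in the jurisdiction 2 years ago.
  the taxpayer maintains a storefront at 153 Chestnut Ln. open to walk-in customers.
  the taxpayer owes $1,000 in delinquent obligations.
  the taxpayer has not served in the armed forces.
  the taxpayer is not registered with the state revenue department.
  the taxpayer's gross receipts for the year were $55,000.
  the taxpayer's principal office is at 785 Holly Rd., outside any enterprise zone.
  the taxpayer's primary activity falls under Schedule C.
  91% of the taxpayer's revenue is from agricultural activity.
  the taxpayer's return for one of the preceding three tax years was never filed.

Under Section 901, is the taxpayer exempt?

No — not exempt.

(i) ≥ 6 yrs in jurisdiction — not met.
(ii) receipts ≤ $75,000 — met.
So (a) is satisfied (F OR T).
(i) has storefront — met.
(A) not (Schedule C activity) — not met.
(B) ≤ 23 employees — fails.
(ii) = F AND F = false.
So (b) is satisfied (T OR F).
(i) state-registered — fails.
(ii) returns current — fails.
(iii) nonprofit — not met.
(c): F OR F OR F → false.
(1) = T AND T AND F = false.
(a) ≥75% agricultural — holds.
(i) veteran — not satisfied.
(ii) in enterprise zone — not satisfied.
(iii) >80% out-of-jur. sales — fails.
So (b) is not satisfied (F OR F OR F).
So (2) is not satisfied (T AND F).
So Overall is not satisfied (F OR F).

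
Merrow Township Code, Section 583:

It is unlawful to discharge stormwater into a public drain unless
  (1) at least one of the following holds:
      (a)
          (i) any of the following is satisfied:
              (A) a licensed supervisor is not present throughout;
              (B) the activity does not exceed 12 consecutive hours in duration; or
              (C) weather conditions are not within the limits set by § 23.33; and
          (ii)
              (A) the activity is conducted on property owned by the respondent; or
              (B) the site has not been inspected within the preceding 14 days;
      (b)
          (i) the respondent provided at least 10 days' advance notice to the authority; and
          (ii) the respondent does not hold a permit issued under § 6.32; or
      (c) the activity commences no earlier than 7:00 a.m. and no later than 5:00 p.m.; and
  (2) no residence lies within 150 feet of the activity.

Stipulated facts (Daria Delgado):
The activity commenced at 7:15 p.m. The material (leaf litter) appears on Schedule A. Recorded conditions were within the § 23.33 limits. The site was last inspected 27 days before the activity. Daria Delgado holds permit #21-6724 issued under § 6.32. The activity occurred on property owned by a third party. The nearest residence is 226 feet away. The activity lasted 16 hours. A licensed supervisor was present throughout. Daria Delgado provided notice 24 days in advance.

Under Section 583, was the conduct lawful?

No — unlawful.

(A) not (supervisor present) — not met.
(B) ≤ 12 hrs duration — not satisfied.
(C) not (weather ok) — not satisfied.
(i) = F OR F OR F = false.
(A) own property — not satisfied.
(B) not (site inspected) — holds.
(ii): F OR T → true.
(a): F AND T → false.
(i) ≥10 days' notice — met.
(ii) not (holds permit) — not met.
(b) = T AND F = false.
(c) start within hours — not satisfied.
(1): F OR F OR F → false.
(2) no residence in 150 ft — satisfied.
Overall = F AND T = false.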